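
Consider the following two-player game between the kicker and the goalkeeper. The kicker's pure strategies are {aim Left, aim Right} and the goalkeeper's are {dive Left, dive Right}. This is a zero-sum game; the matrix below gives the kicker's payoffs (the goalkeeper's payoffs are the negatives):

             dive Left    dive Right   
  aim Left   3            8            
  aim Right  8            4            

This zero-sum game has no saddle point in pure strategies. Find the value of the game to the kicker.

v = 52/9

The goalkeeper's mix must leave the kicker indifferent between aim Left and aim Right.
  the kicker's payoff from aim Left: q·3 + (1−q)·8 = -5q + 8
  the kicker's payoff from aim Right: q·8 + (1−q)·4 = 4q + 4
  -5q + 8 = 4q + 4  ⇒  -9q = -4  ⇒  q = 4/9.
The value is the kicker's expected payoff against this mix (using aim Left): (4/9)·3 + (5/9)·8 = 52/9.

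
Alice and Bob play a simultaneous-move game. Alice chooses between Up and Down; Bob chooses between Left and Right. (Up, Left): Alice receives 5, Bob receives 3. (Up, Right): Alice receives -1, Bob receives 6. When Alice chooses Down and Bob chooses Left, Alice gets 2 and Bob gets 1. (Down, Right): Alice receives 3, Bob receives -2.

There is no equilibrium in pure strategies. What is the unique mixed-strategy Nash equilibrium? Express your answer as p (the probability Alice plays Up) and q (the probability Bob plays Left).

p = 1/2, q = 4/7

For Bob to be willing to mix, Bob must be indifferent between Left and Right, which pins down Alice's mix.
  Bob's payoff to Left: p·3 + (1−p)·1 = 2p + 1
  Bob's payoff to Right: p·6 + (1−p)·(-2) = 8p - 2
  2p + 1 = 8p - 2  ⇒  -6p = -3  ⇒  p = 1/2.
Set Alice's expected payoff from Up equal to that from Down:
  Alice's expected payoff from Up: q·5 + (1−q)·(-1) = 6q - 1
  Alice's expected payoff from Down: q·2 + (1−q)·3 = -q + 3
  6q - 1 = -q + 3  ⇒  7q = 4  ⇒  q = 4/7.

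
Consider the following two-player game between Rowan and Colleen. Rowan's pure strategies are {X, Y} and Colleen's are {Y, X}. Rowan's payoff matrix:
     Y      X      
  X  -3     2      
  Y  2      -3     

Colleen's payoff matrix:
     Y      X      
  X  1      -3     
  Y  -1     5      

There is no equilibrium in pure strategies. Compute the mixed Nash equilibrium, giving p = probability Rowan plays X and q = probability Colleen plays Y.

Set Colleen's expected payoff from Y equal to that from X:
  Colleen's payoff from Y: p·1 + (1−p)·(-1) = 2p - 1
  Colleen's payoff from X: p·(-3) + (1−p)·5 = -8p + 5
  2p - 1 = -8p + 5  ⇒  10p = 6  ⇒  p = 3/5.
Rowan's indifference between X and Y determines Colleen's mixing probability q:
  Rowan's payoff from X: q·(-3) + (1−q)·2 = -5q + 2
  Rowan's payoff from Y: q·2 + (1−q)·(-3) = 5q - 3
  -5q + 2 = 5q - 3  ⇒  -10q = -5  ⇒  q = 1/2.

p = 3/5, q = 1/2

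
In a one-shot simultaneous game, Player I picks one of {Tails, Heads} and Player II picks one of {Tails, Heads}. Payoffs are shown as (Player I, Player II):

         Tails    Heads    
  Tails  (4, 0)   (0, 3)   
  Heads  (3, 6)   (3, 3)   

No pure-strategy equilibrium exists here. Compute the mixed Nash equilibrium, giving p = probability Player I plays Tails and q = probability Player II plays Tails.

Set Player II's expected payoff from Tails equal to that from Heads:
  Player II's expected payoff from Tails: p·0 + (1−p)·6 = -6p + 6
  Player II's expected payoff from Heads: p·3 + (1−p)·3 = 3
  -6p + 6 = 3  ⇒  -6p = -3  ⇒  p = 1/2.
For Player I to be willing to mix, Player I must be indifferent between Tails and Heads, which pins down Player II's mix.
  Player I's payoff to Tails: q·4 + (1−q)·0 = 4q
  Player I's payoff to Heads: q·3 + (1−q)·3 = 3
  4q = 3  ⇒  4q = 3  ⇒  q = 3/4.

p = 1/2, q = 3/4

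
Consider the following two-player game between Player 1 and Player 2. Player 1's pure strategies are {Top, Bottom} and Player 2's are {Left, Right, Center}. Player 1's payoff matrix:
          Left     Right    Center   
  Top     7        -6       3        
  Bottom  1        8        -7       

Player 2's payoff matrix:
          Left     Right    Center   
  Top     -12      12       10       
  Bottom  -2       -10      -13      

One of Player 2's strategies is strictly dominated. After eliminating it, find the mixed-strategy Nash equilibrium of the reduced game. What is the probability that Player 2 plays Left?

q = 7/10

Player 2's strategy Center is strictly dominated by Right: 12 > 10 and -10 > -13. Eliminate Center.
In a mixed equilibrium Player 1 is indifferent between Top and Bottom; this condition fixes q.
  Player 1's expected payoff from Top: q·7 + (1−q)·(-6) = 13q - 6
  Player 1's expected payoff from Bottom: q·1 + (1−q)·8 = -7q + 8
  13q - 6 = -7q + 8  ⇒  20q = 14  ⇒  q = 7/10.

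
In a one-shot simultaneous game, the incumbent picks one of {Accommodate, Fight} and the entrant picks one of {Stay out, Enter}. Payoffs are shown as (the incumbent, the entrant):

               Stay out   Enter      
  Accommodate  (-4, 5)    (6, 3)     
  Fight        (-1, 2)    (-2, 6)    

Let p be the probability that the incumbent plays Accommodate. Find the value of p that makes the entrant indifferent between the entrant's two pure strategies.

p = 2/3

Set the entrant's expected payoff from Stay out equal to that from Enter:
  the entrant's payoff to Stay out: p·5 + (1−p)·2 = 3p + 2
  the entrant's payoff to Enter: p·3 + (1−p)·6 = -3p + 6
  3p + 2 = -3p + 6  ⇒  6p = 4  ⇒  p = 2/3.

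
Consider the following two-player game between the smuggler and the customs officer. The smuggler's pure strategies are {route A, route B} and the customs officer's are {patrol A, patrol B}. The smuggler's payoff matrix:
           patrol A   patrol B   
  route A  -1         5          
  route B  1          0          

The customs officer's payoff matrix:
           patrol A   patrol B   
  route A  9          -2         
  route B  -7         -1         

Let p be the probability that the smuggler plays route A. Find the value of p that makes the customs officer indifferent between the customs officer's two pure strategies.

p = 6/17

The smuggler's mix must leave the customs officer indifferent between patrol A and patrol B.
  the customs officer's payoff to patrol A: p·9 + (1−p)·(-7) = 16p - 7
  the customs officer's payoff to patrol B: p·(-2) + (1−p)·(-1) = -p - 1
  16p - 7 = -p - 1  ⇒  17p = 6  ⇒  p = 6/17.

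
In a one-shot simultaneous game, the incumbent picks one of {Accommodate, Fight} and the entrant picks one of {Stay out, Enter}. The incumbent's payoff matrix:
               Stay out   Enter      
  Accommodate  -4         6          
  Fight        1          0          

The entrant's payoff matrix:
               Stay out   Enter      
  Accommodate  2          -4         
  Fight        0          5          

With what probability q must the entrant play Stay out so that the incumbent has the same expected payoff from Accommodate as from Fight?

For the incumbent to be willing to mix, the incumbent must be indifferent between Accommodate and Fight, which pins down the entrant's mix.
  the incumbent's expected payoff from Accommodate: q·(-4) + (1−q)·6 = -10q + 6
  the incumbent's expected payoff from Fight: q·1 + (1−q)·0 = q
  -10q + 6 = q  ⇒  -11q = -6  ⇒  q = 6/11.

q = 6/11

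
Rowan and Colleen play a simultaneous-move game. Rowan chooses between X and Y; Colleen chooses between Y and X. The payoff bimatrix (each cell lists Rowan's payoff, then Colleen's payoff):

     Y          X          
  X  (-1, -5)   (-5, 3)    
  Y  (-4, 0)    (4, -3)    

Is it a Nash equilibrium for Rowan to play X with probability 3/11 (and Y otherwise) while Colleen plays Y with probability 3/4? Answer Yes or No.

Check Colleen's indifference given Rowan's mix p = 3/11:
  payoff from Y = -15/11; payoff from X = -15/11 — equal.
Check Rowan's indifference given Colleen's mix q = 3/4:
  payoff from X = -2; payoff from Y = -2 — equal.
Both players are indifferent, so neither can profitably deviate.

Yes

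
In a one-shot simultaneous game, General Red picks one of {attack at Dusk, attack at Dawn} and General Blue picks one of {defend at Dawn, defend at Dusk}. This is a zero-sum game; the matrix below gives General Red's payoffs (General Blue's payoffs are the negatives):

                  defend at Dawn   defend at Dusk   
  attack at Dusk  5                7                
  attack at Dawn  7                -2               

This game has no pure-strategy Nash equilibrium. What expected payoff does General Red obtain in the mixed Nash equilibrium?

59/11

General Blue's mix must leave General Red indifferent between attack at Dusk and attack at Dawn.
  General Red's payoff to attack at Dusk: q·5 + (1−q)·7 = -2q + 7
  General Red's payoff to attack at Dawn: q·7 + (1−q)·(-2) = 9q - 2
  -2q + 7 = 9q - 2  ⇒  -11q = -9  ⇒  q = 9/11.
At equilibrium General Red is indifferent across rows, so General Red's payoff equals the payoff from attack at Dusk: (9/11)·5 + (2/11)·7 = 59/11.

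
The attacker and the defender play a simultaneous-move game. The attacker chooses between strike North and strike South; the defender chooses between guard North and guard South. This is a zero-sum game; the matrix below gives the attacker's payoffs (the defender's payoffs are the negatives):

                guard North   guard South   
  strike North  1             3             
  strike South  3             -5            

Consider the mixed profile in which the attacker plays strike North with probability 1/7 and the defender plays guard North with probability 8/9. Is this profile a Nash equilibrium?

Given the attacker's mix p = 1/7, the defender's payoff from guard North is -19/7 but from guard South is 27/7. The defender strictly prefers guard South, so the defender would not mix.
So the proposed profile is not a Nash equilibrium.

No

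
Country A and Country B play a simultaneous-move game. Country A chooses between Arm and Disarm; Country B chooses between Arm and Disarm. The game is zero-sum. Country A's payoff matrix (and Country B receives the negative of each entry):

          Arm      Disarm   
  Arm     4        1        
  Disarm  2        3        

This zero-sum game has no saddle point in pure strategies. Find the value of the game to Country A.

v = 5/2

For Country A to be willing to mix, Country A must be indifferent between Arm and Disarm, which pins down Country B's mix.
  Country A's expected payoff from Arm: q·4 + (1−q)·1 = 3q + 1
  Country A's expected payoff from Disarm: q·2 + (1−q)·3 = -q + 3
  3q + 1 = -q + 3  ⇒  4q = 2  ⇒  q = 1/2.
The value is Country A's expected payoff against this mix (using Arm): (1/2)·4 + (1/2)·1 = 5/2.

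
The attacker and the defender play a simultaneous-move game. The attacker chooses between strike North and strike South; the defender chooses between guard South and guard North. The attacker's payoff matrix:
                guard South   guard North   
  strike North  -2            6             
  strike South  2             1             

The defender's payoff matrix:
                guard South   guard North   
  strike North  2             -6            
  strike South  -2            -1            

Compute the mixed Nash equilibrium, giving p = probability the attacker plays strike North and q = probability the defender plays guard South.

p = 1/9, q = 5/9

Set the defender's expected payoff from guard South equal to that from guard North:
  the defender's expected payoff from guard South: p·2 + (1−p)·(-2) = 4p - 2
  the defender's expected payoff from guard North: p·(-6) + (1−p)·(-1) = -5p - 1
  4p - 2 = -5p - 1  ⇒  9p = 1  ⇒  p = 1/9.
For the attacker to be willing to mix, the attacker must be indifferent between strike North and strike South, which pins down the defender's mix.
  the attacker's expected payoff from strike North: q·(-2) + (1−q)·6 = -8q + 6
  the attacker's expected payoff from strike South: q·2 + (1−q)·1 = q + 1
  -8q + 6 = q + 1  ⇒  -9q = -5  ⇒  q = 5/9.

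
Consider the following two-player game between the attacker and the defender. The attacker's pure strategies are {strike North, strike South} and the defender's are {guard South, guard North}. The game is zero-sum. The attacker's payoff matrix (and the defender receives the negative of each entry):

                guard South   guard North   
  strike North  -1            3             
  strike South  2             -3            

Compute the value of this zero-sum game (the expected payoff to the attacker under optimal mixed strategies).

v = 1/3

The defender's mix must leave the attacker indifferent between strike North and strike South.
  the attacker's payoff to strike North: q·(-1) + (1−q)·3 = -4q + 3
  the attacker's payoff to strike South: q·2 + (1−q)·(-3) = 5q - 3
  -4q + 3 = 5q - 3  ⇒  -9q = -6  ⇒  q = 2/3.
The value is the attacker's expected payoff against this mix (using strike North): (2/3)·(-1) + (1/3)·3 = 1/3.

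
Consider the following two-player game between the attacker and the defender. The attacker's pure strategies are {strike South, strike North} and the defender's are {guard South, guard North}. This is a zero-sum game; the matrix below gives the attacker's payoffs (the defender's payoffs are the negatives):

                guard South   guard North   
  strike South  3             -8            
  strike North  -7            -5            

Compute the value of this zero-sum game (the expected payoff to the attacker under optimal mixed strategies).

v = -71/13

For the attacker to be willing to mix, the attacker must be indifferent between strike South and strike North, which pins down the defender's mix.
  the attacker's payoff to strike South: q·3 + (1−q)·(-8) = 11q - 8
  the attacker's payoff to strike North: q·(-7) + (1−q)·(-5) = -2q - 5
  11q - 8 = -2q - 5  ⇒  13q = 3  ⇒  q = 3/13.
The value is the attacker's expected payoff against this mix (using strike South): (3/13)·3 + (10/13)·(-8) = -71/13.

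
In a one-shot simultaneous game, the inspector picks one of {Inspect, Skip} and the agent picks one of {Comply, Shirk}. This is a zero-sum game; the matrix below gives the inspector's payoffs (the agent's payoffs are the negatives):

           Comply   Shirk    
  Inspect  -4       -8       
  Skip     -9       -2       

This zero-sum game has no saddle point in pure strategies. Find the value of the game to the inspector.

The inspector's indifference between Inspect and Skip determines the agent's mixing probability q:
  the inspector's payoff to Inspect: q·(-4) + (1−q)·(-8) = 4q - 8
  the inspector's payoff to Skip: q·(-9) + (1−q)·(-2) = -7q - 2
  4q - 8 = -7q - 2  ⇒  11q = 6  ⇒  q = 6/11.
The value is the inspector's expected payoff against this mix (using Inspect): (6/11)·(-4) + (5/11)·(-8) = -64/11.

v = -64/11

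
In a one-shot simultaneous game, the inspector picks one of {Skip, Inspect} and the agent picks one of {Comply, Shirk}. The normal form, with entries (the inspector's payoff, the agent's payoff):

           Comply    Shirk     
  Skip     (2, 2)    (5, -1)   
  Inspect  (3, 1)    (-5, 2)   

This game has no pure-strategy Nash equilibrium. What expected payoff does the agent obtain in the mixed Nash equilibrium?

For the agent to be willing to mix, the agent must be indifferent between Comply and Shirk, which pins down the inspector's mix.
  the agent's expected payoff from Comply: p·2 + (1−p)·1 = p + 1
  the agent's expected payoff from Shirk: p·(-1) + (1−p)·2 = -3p + 2
  p + 1 = -3p + 2  ⇒  4p = 1  ⇒  p = 1/4.
At equilibrium the agent is indifferent across columns, so the agent's payoff equals the payoff from Comply: (1/4)·2 + (3/4)·1 = 5/4.

5/4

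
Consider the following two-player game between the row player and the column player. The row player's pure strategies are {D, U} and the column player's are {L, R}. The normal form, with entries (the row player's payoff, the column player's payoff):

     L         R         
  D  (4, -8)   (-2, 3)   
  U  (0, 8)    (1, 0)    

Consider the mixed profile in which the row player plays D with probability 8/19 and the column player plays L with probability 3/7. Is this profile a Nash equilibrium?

Check the column player's indifference given the row player's mix p = 8/19:
  payoff from L = 24/19; payoff from R = 24/19 — equal.
Check the row player's indifference given the column player's mix q = 3/7:
  payoff from D = 4/7; payoff from U = 4/7 — equal.
Both players are indifferent, so neither can profitably deviate.

Yes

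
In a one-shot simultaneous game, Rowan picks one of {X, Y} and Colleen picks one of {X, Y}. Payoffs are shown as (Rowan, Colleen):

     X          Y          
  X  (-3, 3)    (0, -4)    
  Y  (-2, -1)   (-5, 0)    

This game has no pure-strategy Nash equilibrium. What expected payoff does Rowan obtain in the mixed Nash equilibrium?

Set Rowan's expected payoff from X equal to that from Y:
  Rowan's payoff from X: q·(-3) + (1−q)·0 = -3q
  Rowan's payoff from Y: q·(-2) + (1−q)·(-5) = 3q - 5
  -3q = 3q - 5  ⇒  -6q = -5  ⇒  q = 5/6.
At equilibrium Rowan is indifferent across rows, so Rowan's payoff equals the payoff from X: (5/6)·(-3) + (1/6)·0 = -5/2.

-5/2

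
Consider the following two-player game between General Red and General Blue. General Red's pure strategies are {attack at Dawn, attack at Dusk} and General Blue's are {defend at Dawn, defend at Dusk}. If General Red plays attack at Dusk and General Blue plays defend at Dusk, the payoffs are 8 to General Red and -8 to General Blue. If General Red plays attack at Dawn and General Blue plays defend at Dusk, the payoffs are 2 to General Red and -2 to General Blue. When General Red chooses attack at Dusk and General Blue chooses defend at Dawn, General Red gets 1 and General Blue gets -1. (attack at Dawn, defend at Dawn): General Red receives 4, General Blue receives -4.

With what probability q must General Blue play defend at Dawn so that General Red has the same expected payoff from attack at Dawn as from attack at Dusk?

q = 2/3

General Red's indifference between attack at Dawn and attack at Dusk determines General Blue's mixing probability q:
  General Red's expected payoff from attack at Dawn: q·4 + (1−q)·2 = 2q + 2
  General Red's expected payoff from attack at Dusk: q·1 + (1−q)·8 = -7q + 8
  2q + 2 = -7q + 8  ⇒  9q = 6  ⇒  q = 2/3.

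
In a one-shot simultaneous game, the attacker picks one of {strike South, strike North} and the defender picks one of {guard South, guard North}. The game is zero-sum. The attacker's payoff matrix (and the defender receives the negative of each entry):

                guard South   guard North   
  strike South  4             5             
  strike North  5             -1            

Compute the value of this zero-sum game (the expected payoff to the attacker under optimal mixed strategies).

v = 29/7

Set the attacker's expected payoff from strike South equal to that from strike North:
  the attacker's payoff from strike South: q·4 + (1−q)·5 = -q + 5
  the attacker's payoff from strike North: q·5 + (1−q)·(-1) = 6q - 1
  -q + 5 = 6q - 1  ⇒  -7q = -6  ⇒  q = 6/7.
The value is the attacker's expected payoff against this mix (using strike South): (6/7)·4 + (1/7)·5 = 29/7.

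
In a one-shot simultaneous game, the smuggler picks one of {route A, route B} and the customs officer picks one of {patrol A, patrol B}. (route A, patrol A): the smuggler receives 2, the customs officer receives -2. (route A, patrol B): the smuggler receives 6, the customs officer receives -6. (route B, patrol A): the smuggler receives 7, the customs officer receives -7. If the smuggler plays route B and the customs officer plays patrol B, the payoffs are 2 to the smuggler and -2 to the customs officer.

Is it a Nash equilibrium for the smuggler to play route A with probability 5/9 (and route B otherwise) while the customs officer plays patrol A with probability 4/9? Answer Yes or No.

Yes

Check the customs officer's indifference given the smuggler's mix p = 5/9:
  payoff from patrol A = -38/9; payoff from patrol B = -38/9 — equal.
Check the smuggler's indifference given the customs officer's mix q = 4/9:
  payoff from route A = 38/9; payoff from route B = 38/9 — equal.
Both players are indifferent, so neither can profitably deviate.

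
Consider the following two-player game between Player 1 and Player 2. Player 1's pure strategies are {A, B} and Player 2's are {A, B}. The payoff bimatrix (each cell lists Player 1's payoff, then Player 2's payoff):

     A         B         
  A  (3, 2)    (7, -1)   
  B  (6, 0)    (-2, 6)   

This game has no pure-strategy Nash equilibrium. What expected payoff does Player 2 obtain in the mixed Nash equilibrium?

4/3

Set Player 2's expected payoff from A equal to that from B:
  Player 2's payoff from A: p·2 + (1−p)·0 = 2p
  Player 2's payoff from B: p·(-1) + (1−p)·6 = -7p + 6
  2p = -7p + 6  ⇒  9p = 6  ⇒  p = 2/3.
At equilibrium Player 2 is indifferent across columns, so Player 2's payoff equals the payoff from A: (2/3)·2 + (1/3)·0 = 4/3.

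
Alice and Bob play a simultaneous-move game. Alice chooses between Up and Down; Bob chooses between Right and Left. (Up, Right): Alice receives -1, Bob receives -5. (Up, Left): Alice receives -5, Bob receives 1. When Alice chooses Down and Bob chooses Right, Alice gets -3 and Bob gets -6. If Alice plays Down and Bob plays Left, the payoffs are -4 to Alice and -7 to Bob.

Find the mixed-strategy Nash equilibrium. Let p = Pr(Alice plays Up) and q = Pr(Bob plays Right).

For Bob to be willing to mix, Bob must be indifferent between Right and Left, which pins down Alice's mix.
  Bob's payoff from Right: p·(-5) + (1−p)·(-6) = p - 6
  Bob's payoff from Left: p·1 + (1−p)·(-7) = 8p - 7
  p - 6 = 8p - 7  ⇒  -7p = -1  ⇒  p = 1/7.
Set Alice's expected payoff from Up equal to that from Down:
  Alice's expected payoff from Up: q·(-1) + (1−q)·(-5) = 4q - 5
  Alice's expected payoff from Down: q·(-3) + (1−q)·(-4) = q - 4
  4q - 5 = q - 4  ⇒  3q = 1  ⇒  q = 1/3.

p = 1/7, q = 1/3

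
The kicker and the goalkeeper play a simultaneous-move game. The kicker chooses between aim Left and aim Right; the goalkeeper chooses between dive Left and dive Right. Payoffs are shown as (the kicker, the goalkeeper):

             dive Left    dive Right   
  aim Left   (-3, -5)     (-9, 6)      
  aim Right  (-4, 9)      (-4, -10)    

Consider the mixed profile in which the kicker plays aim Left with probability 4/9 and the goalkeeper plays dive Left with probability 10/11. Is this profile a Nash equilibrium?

Given the kicker's mix p = 4/9, the goalkeeper's payoff from dive Left is 25/9 but from dive Right is -26/9. The goalkeeper strictly prefers dive Left, so the goalkeeper would not mix.
So the proposed profile is not a Nash equilibrium.

No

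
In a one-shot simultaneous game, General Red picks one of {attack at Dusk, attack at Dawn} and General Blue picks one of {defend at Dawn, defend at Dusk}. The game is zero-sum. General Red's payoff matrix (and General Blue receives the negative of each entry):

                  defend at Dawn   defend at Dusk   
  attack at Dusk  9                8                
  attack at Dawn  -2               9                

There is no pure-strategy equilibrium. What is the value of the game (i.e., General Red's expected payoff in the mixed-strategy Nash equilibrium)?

v = 97/12

General Red's indifference between attack at Dusk and attack at Dawn determines General Blue's mixing probability q:
  General Red's expected payoff from attack at Dusk: q·9 + (1−q)·8 = q + 8
  General Red's expected payoff from attack at Dawn: q·(-2) + (1−q)·9 = -11q + 9
  q + 8 = -11q + 9  ⇒  12q = 1  ⇒  q = 1/12.
The value is General Red's expected payoff against this mix (using attack at Dusk): (1/12)·9 + (11/12)·8 = 97/12.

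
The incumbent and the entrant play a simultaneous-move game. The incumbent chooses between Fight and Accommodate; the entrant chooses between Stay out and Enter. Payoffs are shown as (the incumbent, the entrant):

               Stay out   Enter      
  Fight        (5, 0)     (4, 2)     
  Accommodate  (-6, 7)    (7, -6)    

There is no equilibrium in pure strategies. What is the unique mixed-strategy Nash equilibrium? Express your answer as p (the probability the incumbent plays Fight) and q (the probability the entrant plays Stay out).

The incumbent's mix must leave the entrant indifferent between Stay out and Enter.
  the entrant's payoff from Stay out: p·0 + (1−p)·7 = -7p + 7
  the entrant's payoff from Enter: p·2 + (1−p)·(-6) = 8p - 6
  -7p + 7 = 8p - 6  ⇒  -15p = -13  ⇒  p = 13/15.
The incumbent's indifference between Fight and Accommodate determines the entrant's mixing probability q:
  the incumbent's payoff from Fight: q·5 + (1−q)·4 = q + 4
  the incumbent's payoff from Accommodate: q·(-6) + (1−q)·7 = -13q + 7
  q + 4 = -13q + 7  ⇒  14q = 3  ⇒  q = 3/14.

p = 13/15, q = 3/14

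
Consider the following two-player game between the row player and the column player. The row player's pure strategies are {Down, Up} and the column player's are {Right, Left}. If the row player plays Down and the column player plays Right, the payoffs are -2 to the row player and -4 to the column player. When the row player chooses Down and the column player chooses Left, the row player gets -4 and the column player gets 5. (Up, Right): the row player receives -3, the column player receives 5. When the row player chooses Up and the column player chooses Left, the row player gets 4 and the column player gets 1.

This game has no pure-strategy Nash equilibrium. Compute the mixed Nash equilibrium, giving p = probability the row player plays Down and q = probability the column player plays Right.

In a mixed equilibrium the column player is indifferent between Right and Left; this condition fixes p.
  the column player's payoff from Right: p·(-4) + (1−p)·5 = -9p + 5
  the column player's payoff from Left: p·5 + (1−p)·1 = 4p + 1
  -9p + 5 = 4p + 1  ⇒  -13p = -4  ⇒  p = 4/13.
In a mixed equilibrium the row player is indifferent between Down and Up; this condition fixes q.
  the row player's payoff from Down: q·(-2) + (1−q)·(-4) = 2q - 4
  the row player's payoff from Up: q·(-3) + (1−q)·4 = -7q + 4
  2q - 4 = -7q + 4  ⇒  9q = 8  ⇒  q = 8/9.

p = 4/13, q = 8/9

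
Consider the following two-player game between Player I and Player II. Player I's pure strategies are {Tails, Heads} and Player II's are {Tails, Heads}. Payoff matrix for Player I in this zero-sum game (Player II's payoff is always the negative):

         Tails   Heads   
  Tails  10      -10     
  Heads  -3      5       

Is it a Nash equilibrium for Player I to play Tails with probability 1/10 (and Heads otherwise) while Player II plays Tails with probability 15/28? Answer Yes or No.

No

Given Player I's mix p = 1/10, Player II's payoff from Tails is 17/10 but from Heads is -7/2. Player II strictly prefers Tails, so Player II would not mix.
So the proposed profile is not a Nash equilibrium.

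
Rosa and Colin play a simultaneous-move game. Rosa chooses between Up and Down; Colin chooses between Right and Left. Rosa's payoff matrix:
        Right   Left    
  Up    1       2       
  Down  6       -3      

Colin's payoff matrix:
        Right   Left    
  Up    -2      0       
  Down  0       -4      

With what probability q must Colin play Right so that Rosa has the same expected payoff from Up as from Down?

Set Rosa's expected payoff from Up equal to that from Down:
  Rosa's payoff to Up: q·1 + (1−q)·2 = -q + 2
  Rosa's payoff to Down: q·6 + (1−q)·(-3) = 9q - 3
  -q + 2 = 9q - 3  ⇒  -10q = -5  ⇒  q = 1/2.

q = 1/2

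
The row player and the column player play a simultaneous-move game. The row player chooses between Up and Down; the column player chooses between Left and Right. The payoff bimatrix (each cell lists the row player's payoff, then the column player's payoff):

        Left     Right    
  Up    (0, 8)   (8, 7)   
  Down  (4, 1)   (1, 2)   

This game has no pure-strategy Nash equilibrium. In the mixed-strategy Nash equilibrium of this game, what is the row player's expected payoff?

32/11

The row player's indifference between Up and Down determines the column player's mixing probability q:
  the row player's expected payoff from Up: q·0 + (1−q)·8 = -8q + 8
  the row player's expected payoff from Down: q·4 + (1−q)·1 = 3q + 1
  -8q + 8 = 3q + 1  ⇒  -11q = -7  ⇒  q = 7/11.
At equilibrium the row player is indifferent across rows, so the row player's payoff equals the payoff from Up: (7/11)·0 + (4/11)·8 = 32/11.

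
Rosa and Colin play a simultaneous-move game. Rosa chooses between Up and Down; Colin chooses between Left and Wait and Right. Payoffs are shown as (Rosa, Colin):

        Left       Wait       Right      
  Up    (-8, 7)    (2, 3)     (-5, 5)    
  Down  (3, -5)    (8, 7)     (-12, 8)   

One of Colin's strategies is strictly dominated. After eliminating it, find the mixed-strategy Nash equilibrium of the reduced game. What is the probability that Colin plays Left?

q = 7/18

Colin's strategy Wait is strictly dominated by Right: 5 > 3 and 8 > 7. Eliminate Wait.
In a mixed equilibrium Rosa is indifferent between Up and Down; this condition fixes q.
  Rosa's expected payoff from Up: q·(-8) + (1−q)·(-5) = -3q - 5
  Rosa's expected payoff from Down: q·3 + (1−q)·(-12) = 15q - 12
  -3q - 5 = 15q - 12  ⇒  -18q = -7  ⇒  q = 7/18.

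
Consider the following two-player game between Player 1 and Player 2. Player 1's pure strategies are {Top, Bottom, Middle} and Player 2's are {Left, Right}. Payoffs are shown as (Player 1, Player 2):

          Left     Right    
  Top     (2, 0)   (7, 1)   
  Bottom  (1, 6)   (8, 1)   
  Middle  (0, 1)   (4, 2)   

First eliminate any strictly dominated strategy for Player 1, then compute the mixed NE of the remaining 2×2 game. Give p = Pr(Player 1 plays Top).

p = 5/6

Player 1's strategy Middle is strictly dominated by Top: 2 > 0 and 7 > 4. Eliminate Middle.
Player 2's indifference between Left and Right determines Player 1's mixing probability p:
  Player 2's payoff from Left: p·0 + (1−p)·6 = -6p + 6
  Player 2's payoff from Right: p·1 + (1−p)·1 = 1
  -6p + 6 = 1  ⇒  -6p = -5  ⇒  p = 5/6.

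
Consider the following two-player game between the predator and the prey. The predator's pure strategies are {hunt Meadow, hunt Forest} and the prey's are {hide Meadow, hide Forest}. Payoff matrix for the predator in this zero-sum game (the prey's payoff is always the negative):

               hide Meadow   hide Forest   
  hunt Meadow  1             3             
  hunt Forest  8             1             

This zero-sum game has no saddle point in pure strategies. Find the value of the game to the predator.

v = 23/9

The prey's mix must leave the predator indifferent between hunt Meadow and hunt Forest.
  the predator's payoff to hunt Meadow: q·1 + (1−q)·3 = -2q + 3
  the predator's payoff to hunt Forest: q·8 + (1−q)·1 = 7q + 1
  -2q + 3 = 7q + 1  ⇒  -9q = -2  ⇒  q = 2/9.
The value is the predator's expected payoff against this mix (using hunt Meadow): (2/9)·1 + (7/9)·3 = 23/9.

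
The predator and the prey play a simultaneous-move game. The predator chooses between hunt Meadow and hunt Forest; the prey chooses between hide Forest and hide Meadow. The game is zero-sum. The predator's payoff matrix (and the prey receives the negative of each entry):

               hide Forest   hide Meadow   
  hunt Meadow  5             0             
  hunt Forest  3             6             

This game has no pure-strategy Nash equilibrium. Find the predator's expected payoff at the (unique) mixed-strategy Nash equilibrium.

Set the predator's expected payoff from hunt Meadow equal to that from hunt Forest:
  the predator's payoff to hunt Meadow: q·5 + (1−q)·0 = 5q
  the predator's payoff to hunt Forest: q·3 + (1−q)·6 = -3q + 6
  5q = -3q + 6  ⇒  8q = 6  ⇒  q = 3/4.
At equilibrium the predator is indifferent across rows, so the predator's payoff equals the payoff from hunt Meadow: (3/4)·5 + (1/4)·0 = 15/4.

15/4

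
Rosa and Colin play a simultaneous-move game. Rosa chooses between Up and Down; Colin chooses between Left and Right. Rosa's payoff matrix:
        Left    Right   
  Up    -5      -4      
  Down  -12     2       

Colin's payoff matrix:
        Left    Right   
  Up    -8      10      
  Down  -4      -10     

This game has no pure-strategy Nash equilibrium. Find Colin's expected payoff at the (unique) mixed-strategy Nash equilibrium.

Rosa's mix must leave Colin indifferent between Left and Right.
  Colin's payoff to Left: p·(-8) + (1−p)·(-4) = -4p - 4
  Colin's payoff to Right: p·10 + (1−p)·(-10) = 20p - 10
  -4p - 4 = 20p - 10  ⇒  -24p = -6  ⇒  p = 1/4.
At equilibrium Colin is indifferent across columns, so Colin's payoff equals the payoff from Left: (1/4)·(-8) + (3/4)·(-4) = -5.

-5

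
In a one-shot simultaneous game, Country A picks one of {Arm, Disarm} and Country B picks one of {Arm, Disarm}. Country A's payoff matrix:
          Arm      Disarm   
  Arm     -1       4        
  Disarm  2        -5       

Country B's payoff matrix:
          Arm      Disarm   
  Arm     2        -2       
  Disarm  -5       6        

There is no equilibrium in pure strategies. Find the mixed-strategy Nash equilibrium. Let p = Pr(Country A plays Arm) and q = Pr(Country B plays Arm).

p = 11/15, q = 3/4

Country B's indifference between Arm and Disarm determines Country A's mixing probability p:
  Country B's payoff from Arm: p·2 + (1−p)·(-5) = 7p - 5
  Country B's payoff from Disarm: p·(-2) + (1−p)·6 = -8p + 6
  7p - 5 = -8p + 6  ⇒  15p = 11  ⇒  p = 11/15.
Country A's indifference between Arm and Disarm determines Country B's mixing probability q:
  Country A's payoff from Arm: q·(-1) + (1−q)·4 = -5q + 4
  Country A's payoff from Disarm: q·2 + (1−q)·(-5) = 7q - 5
  -5q + 4 = 7q - 5  ⇒  -12q = -9  ⇒  q = 3/4.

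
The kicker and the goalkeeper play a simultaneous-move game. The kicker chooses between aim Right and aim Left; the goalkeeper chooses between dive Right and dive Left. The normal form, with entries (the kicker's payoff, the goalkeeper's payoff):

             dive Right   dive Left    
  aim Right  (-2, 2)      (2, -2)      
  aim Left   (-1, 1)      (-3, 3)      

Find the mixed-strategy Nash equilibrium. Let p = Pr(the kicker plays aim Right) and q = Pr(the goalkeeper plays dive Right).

p = 1/3, q = 5/6

Set the goalkeeper's expected payoff from dive Right equal to that from dive Left:
  the goalkeeper's payoff from dive Right: p·2 + (1−p)·1 = p + 1
  the goalkeeper's payoff from dive Left: p·(-2) + (1−p)·3 = -5p + 3
  p + 1 = -5p + 3  ⇒  6p = 2  ⇒  p = 1/3.
Set the kicker's expected payoff from aim Right equal to that from aim Left:
  the kicker's expected payoff from aim Right: q·(-2) + (1−q)·2 = -4q + 2
  the kicker's expected payoff from aim Left: q·(-1) + (1−q)·(-3) = 2q - 3
  -4q + 2 = 2q - 3  ⇒  -6q = -5  ⇒  q = 5/6.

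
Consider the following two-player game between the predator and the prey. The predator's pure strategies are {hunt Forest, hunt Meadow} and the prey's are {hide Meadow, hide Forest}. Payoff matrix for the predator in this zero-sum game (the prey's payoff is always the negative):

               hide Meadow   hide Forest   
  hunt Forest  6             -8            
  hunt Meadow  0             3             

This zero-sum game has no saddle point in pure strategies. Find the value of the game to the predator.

v = 18/17

The prey's mix must leave the predator indifferent between hunt Forest and hunt Meadow.
  the predator's expected payoff from hunt Forest: q·6 + (1−q)·(-8) = 14q - 8
  the predator's expected payoff from hunt Meadow: q·0 + (1−q)·3 = -3q + 3
  14q - 8 = -3q + 3  ⇒  17q = 11  ⇒  q = 11/17.
The value is the predator's expected payoff against this mix (using hunt Forest): (11/17)·6 + (6/17)·(-8) = 18/17.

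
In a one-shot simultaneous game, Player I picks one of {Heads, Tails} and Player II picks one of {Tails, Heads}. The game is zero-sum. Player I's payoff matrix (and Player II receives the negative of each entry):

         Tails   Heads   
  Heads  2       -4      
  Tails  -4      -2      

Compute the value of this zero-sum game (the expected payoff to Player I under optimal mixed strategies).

Set Player I's expected payoff from Heads equal to that from Tails:
  Player I's payoff to Heads: q·2 + (1−q)·(-4) = 6q - 4
  Player I's payoff to Tails: q·(-4) + (1−q)·(-2) = -2q - 2
  6q - 4 = -2q - 2  ⇒  8q = 2  ⇒  q = 1/4.
The value is Player I's expected payoff against this mix (using Heads): (1/4)·2 + (3/4)·(-4) = -5/2.

v = -5/2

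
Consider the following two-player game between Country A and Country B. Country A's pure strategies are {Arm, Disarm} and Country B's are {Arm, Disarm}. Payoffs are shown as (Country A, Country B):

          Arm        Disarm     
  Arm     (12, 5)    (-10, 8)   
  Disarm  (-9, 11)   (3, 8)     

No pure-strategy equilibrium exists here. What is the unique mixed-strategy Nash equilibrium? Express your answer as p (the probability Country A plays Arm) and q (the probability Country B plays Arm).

For Country B to be willing to mix, Country B must be indifferent between Arm and Disarm, which pins down Country A's mix.
  Country B's payoff to Arm: p·5 + (1−p)·11 = -6p + 11
  Country B's payoff to Disarm: p·8 + (1−p)·8 = 8
  -6p + 11 = 8  ⇒  -6p = -3  ⇒  p = 1/2.
Country A's indifference between Arm and Disarm determines Country B's mixing probability q:
  Country A's payoff from Arm: q·12 + (1−q)·(-10) = 22q - 10
  Country A's payoff from Disarm: q·(-9) + (1−q)·3 = -12q + 3
  22q - 10 = -12q + 3  ⇒  34q = 13  ⇒  q = 13/34.

p = 1/2, q = 13/34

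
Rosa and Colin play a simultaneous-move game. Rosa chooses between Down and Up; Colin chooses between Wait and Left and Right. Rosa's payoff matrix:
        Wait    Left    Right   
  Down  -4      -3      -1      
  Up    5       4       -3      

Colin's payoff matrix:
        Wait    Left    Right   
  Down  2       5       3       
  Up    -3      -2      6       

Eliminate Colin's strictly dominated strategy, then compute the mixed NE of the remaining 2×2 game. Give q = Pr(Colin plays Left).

Colin's strategy Wait is strictly dominated by Left: 5 > 2 and -2 > -3. Eliminate Wait.
For Rosa to be willing to mix, Rosa must be indifferent between Down and Up, which pins down Colin's mix.
  Rosa's payoff from Down: q·(-3) + (1−q)·(-1) = -2q - 1
  Rosa's payoff from Up: q·4 + (1−q)·(-3) = 7q - 3
  -2q - 1 = 7q - 3  ⇒  -9q = -2  ⇒  q = 2/9.

q = 2/9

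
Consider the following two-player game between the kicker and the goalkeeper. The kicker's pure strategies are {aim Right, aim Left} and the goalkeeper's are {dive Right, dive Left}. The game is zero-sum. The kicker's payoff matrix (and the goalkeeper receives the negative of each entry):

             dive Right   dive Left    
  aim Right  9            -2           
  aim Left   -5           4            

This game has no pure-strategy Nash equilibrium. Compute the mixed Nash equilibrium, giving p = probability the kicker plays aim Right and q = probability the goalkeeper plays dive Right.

p = 9/20, q = 3/10

The kicker's mix must leave the goalkeeper indifferent between dive Right and dive Left.
  the goalkeeper's payoff to dive Right: p·(-9) + (1−p)·5 = -14p + 5
  the goalkeeper's payoff to dive Left: p·2 + (1−p)·(-4) = 6p - 4
  -14p + 5 = 6p - 4  ⇒  -20p = -9  ⇒  p = 9/20.
In a mixed equilibrium the kicker is indifferent between aim Right and aim Left; this condition fixes q.
  the kicker's payoff from aim Right: q·9 + (1−q)·(-2) = 11q - 2
  the kicker's payoff from aim Left: q·(-5) + (1−q)·4 = -9q + 4
  11q - 2 = -9q + 4  ⇒  20q = 6  ⇒  q = 3/10.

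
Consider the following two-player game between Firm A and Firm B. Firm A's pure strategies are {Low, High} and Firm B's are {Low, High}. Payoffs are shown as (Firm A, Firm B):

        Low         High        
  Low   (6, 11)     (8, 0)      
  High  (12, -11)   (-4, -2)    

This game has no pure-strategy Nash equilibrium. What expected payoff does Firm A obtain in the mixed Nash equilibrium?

Firm B's mix must leave Firm A indifferent between Low and High.
  Firm A's payoff to Low: q·6 + (1−q)·8 = -2q + 8
  Firm A's payoff to High: q·12 + (1−q)·(-4) = 16q - 4
  -2q + 8 = 16q - 4  ⇒  -18q = -12  ⇒  q = 2/3.
At equilibrium Firm A is indifferent across rows, so Firm A's payoff equals the payoff from Low: (2/3)·6 + (1/3)·8 = 20/3.

20/3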